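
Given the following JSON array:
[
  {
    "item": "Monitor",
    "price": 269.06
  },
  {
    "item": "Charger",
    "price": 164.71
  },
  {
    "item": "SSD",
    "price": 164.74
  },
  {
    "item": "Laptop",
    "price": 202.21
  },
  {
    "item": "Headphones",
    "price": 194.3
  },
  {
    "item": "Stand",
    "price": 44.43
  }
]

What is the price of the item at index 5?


Array index 5 -> Stand
price = 44.43

ANSWER: 44.43


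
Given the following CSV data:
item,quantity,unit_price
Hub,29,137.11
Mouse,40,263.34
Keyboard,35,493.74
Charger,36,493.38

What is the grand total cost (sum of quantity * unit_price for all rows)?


Computing row totals:
  Hub: 29 * 137.11 = 3976.19
  Mouse: 40 * 263.34 = 10533.6
  Keyboard: 35 * 493.74 = 17280.9
  Charger: 36 * 493.38 = 17761.68
Grand total = 3976.19 + 10533.6 + 17280.9 + 17761.68 = 49552.37

ANSWER: 49552.37


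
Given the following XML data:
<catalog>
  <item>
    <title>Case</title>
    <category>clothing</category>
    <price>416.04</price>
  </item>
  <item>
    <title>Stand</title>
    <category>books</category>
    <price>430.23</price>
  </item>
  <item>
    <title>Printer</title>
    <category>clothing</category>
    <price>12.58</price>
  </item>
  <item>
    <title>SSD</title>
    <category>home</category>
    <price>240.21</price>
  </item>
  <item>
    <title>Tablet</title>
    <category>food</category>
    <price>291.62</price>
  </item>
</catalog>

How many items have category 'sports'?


Scanning <item> elements for <category>sports</category>:
Count: 0

ANSWER: 0


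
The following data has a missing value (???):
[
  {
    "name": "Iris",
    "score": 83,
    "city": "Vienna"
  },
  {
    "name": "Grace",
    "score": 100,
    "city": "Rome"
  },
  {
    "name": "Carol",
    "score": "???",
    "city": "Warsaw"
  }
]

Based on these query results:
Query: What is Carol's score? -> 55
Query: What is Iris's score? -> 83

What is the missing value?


The missing value is Carol's score
From query: Carol's score = 55

ANSWER: 55


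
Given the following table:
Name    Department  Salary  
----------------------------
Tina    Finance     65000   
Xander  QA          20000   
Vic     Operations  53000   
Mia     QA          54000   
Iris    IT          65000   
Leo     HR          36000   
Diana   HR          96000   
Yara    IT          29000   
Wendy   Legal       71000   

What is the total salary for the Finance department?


Finance department members:
  Tina: 65000
Total = 65000 = 65000

ANSWER: 65000


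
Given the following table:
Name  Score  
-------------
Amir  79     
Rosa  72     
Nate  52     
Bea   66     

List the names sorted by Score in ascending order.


Sorting by Score (ascending):
  Nate: 52
  Bea: 66
  Rosa: 72
  Amir: 79


ANSWER: Nate, Bea, Rosa, Amir


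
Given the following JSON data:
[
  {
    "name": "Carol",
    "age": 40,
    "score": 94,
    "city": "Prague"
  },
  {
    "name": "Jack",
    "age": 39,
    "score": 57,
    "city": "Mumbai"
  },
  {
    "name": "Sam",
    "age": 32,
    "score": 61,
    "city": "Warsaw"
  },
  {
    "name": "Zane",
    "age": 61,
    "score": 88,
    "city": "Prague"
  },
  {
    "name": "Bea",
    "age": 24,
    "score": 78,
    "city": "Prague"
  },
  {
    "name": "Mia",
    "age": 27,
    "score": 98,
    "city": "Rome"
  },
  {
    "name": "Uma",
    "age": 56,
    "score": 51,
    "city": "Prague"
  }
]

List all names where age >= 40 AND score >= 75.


Checking both conditions:
  Carol (age=40, score=94) -> YES
  Jack (age=39, score=57) -> no
  Sam (age=32, score=61) -> no
  Zane (age=61, score=88) -> YES
  Bea (age=24, score=78) -> no
  Mia (age=27, score=98) -> no
  Uma (age=56, score=51) -> no


ANSWER: Carol, Zane


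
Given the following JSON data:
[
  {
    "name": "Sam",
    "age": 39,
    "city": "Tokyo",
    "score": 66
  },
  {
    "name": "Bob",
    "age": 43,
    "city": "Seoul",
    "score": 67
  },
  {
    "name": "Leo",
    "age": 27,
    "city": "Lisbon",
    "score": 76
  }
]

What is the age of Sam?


Looking up record where name = Sam
Record index: 0
Field 'age' = 39

ANSWER: 39


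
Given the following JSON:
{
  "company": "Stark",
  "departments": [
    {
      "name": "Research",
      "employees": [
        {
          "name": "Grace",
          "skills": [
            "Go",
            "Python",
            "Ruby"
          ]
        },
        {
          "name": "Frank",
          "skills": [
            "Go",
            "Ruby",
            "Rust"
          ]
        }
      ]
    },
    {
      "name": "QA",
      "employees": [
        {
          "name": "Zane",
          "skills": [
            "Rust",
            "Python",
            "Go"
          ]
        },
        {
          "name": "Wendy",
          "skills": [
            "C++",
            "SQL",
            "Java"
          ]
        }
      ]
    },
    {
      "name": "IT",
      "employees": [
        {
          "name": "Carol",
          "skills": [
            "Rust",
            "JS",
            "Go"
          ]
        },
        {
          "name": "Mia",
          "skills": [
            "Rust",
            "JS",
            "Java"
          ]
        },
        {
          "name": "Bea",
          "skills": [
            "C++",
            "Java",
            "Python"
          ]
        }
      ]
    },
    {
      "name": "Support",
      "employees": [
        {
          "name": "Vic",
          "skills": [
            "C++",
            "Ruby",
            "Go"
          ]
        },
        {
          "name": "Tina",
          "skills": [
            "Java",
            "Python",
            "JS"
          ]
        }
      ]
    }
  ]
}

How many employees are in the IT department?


Path: departments[2].employees
Count: 3

ANSWER: 3


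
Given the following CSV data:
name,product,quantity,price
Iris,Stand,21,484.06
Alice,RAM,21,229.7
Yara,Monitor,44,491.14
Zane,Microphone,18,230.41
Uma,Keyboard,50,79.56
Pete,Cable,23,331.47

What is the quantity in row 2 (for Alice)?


Row 2: Alice
Column 'quantity' = 21

ANSWER: 21


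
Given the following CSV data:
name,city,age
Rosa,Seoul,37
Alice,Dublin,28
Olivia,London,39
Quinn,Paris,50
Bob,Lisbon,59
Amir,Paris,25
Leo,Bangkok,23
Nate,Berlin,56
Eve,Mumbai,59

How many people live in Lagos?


Scanning city column for 'Lagos':
Total matches: 0

ANSWER: 0


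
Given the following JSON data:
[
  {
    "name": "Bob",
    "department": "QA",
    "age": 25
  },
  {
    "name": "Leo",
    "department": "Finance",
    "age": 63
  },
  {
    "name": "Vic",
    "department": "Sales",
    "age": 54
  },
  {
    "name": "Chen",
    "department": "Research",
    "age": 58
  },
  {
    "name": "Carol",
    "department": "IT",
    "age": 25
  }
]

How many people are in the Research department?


Scanning records for department = Research
  Record 3: Chen
Count: 1

ANSWER: 1


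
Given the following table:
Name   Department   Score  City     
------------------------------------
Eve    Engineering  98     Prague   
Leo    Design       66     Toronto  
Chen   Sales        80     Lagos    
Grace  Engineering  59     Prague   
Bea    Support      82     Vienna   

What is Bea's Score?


Row 5: Bea
Score = 82

ANSWER: 82


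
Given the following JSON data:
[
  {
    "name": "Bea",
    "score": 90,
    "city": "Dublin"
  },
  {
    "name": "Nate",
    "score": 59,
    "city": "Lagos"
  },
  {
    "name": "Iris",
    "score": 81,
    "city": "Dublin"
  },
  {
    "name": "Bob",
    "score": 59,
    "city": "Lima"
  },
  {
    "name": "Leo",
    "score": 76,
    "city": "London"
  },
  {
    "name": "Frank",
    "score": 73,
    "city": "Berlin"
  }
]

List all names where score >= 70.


Filtering records where score >= 70:
  Bea (score=90) -> YES
  Nate (score=59) -> no
  Iris (score=81) -> YES
  Bob (score=59) -> no
  Leo (score=76) -> YES
  Frank (score=73) -> YES


ANSWER: Bea, Iris, Leo, Frank


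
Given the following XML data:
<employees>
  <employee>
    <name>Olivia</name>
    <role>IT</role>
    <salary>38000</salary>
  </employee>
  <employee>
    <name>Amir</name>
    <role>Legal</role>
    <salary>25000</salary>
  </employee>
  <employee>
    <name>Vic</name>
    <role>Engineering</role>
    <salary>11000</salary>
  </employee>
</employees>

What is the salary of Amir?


Searching for <employee> with <name>Amir</name>
Found at position 2
<salary>25000</salary>

ANSWER: 25000


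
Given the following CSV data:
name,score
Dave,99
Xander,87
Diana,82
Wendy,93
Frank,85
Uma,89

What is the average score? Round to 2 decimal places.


Scores: 99, 87, 82, 93, 85, 89
Sum = 535
Count = 6
Average = 535 / 6 = 89.17

ANSWER: 89.17


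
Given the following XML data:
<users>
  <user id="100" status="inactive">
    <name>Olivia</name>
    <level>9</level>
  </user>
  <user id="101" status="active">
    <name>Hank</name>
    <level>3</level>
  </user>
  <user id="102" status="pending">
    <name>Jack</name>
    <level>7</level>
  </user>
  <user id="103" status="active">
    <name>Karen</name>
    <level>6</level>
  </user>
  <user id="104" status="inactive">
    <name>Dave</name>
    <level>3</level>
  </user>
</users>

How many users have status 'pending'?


Counting users with status='pending':
  Jack (id=102) -> MATCH
Count: 1

ANSWER: 1


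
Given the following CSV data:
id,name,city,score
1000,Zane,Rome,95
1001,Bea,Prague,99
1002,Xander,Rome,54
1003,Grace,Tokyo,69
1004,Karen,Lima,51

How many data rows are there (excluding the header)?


Counting rows (excluding header):
Header: id,name,city,score
Data rows: 5

ANSWER: 5


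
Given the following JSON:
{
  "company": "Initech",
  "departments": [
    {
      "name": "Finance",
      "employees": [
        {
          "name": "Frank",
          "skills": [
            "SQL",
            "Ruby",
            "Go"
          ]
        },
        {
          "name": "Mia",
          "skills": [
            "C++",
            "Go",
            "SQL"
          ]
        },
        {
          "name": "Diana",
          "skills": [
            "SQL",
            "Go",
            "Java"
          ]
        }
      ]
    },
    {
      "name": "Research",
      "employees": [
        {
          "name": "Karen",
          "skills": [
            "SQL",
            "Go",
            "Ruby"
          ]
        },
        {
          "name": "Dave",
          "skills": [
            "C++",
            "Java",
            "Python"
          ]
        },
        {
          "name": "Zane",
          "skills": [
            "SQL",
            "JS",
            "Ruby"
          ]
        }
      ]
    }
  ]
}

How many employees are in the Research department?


Path: departments[1].employees
Count: 3

ANSWER: 3


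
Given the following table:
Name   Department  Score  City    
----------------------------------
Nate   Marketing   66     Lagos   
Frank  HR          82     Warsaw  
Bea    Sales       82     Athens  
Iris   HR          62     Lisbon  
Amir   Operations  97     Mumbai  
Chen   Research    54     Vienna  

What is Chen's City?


Row 6: Chen
City = Vienna

ANSWER: Vienna


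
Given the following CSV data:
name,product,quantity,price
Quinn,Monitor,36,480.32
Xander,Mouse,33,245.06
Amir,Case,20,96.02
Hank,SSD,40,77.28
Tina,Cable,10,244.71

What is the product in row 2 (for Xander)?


Row 2: Xander
Column 'product' = Mouse

ANSWER: Mouse


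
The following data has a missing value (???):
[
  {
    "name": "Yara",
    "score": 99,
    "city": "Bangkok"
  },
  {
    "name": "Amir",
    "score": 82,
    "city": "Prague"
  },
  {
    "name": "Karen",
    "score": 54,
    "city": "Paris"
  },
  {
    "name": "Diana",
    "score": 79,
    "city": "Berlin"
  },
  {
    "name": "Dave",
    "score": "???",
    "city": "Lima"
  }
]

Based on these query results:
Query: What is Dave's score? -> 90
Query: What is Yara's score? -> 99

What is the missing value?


The missing value is Dave's score
From query: Dave's score = 90

ANSWER: 90


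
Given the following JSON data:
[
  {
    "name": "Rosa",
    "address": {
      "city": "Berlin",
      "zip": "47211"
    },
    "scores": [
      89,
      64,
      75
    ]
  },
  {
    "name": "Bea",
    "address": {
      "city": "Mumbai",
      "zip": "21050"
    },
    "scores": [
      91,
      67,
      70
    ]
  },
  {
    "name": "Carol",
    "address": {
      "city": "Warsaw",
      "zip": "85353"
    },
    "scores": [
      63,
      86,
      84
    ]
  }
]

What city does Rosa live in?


Path: records[0].address.city
Value: Berlin

ANSWER: Berlin


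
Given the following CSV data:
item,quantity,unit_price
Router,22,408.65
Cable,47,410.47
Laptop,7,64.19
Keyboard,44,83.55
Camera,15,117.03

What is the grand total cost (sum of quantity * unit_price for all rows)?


Computing row totals:
  Router: 22 * 408.65 = 8990.3
  Cable: 47 * 410.47 = 19292.09
  Laptop: 7 * 64.19 = 449.33
  Keyboard: 44 * 83.55 = 3676.2
  Camera: 15 * 117.03 = 1755.45
Grand total = 8990.3 + 19292.09 + 449.33 + 3676.2 + 1755.45 = 34163.37

ANSWER: 34163.37


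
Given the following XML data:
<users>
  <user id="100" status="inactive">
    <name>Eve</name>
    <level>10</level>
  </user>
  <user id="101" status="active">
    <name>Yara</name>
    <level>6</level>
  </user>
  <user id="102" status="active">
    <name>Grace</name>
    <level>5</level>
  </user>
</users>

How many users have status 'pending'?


Counting users with status='pending':
Count: 0

ANSWER: 0


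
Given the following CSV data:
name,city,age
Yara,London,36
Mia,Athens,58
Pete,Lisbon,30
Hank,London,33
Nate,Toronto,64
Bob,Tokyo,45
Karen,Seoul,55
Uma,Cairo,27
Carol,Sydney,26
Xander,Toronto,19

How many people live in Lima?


Scanning city column for 'Lima':
Total matches: 0

ANSWER: 0


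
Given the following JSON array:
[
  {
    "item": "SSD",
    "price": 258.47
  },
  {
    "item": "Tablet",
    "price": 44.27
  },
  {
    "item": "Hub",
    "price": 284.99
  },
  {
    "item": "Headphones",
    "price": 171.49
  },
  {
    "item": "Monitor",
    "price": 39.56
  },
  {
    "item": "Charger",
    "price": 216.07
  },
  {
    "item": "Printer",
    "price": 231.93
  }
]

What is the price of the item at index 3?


Array index 3 -> Headphones
price = 171.49

ANSWER: 171.49


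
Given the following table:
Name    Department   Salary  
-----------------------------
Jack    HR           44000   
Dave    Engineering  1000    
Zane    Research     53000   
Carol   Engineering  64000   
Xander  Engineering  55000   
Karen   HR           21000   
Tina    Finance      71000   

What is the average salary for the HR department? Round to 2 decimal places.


HR department members:
  Jack: 44000
  Karen: 21000
Sum = 65000
Count = 2
Average = 65000 / 2 = 32500.00

ANSWER: 32500.00


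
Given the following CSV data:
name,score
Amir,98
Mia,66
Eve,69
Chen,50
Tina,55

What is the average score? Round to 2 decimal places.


Scores: 98, 66, 69, 50, 55
Sum = 338
Count = 5
Average = 338 / 5 = 67.60

ANSWER: 67.60


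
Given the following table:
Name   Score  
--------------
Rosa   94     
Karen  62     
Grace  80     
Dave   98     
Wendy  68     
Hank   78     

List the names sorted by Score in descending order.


Sorting by Score (descending):
  Dave: 98
  Rosa: 94
  Grace: 80
  Hank: 78
  Wendy: 68
  Karen: 62


ANSWER: Dave, Rosa, Grace, Hank, Wendy, Karen


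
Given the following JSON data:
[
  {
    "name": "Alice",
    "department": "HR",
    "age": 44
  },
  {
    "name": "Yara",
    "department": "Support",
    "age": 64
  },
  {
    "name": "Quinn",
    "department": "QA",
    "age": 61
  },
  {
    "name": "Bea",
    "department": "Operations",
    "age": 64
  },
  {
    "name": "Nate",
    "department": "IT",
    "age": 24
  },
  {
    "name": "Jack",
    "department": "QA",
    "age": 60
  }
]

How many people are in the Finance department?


Scanning records for department = Finance
  No matches found
Count: 0

ANSWER: 0


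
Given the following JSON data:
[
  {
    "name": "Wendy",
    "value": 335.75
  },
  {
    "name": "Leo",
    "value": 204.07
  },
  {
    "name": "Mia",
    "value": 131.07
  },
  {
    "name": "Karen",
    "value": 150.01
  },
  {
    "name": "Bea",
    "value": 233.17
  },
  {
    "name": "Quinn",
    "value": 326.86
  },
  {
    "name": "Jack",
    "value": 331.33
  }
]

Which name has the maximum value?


Comparing values:
  Wendy: 335.75
  Leo: 204.07
  Mia: 131.07
  Karen: 150.01
  Bea: 233.17
  Quinn: 326.86
  Jack: 331.33
Maximum: Wendy (335.75)

ANSWER: Wendy


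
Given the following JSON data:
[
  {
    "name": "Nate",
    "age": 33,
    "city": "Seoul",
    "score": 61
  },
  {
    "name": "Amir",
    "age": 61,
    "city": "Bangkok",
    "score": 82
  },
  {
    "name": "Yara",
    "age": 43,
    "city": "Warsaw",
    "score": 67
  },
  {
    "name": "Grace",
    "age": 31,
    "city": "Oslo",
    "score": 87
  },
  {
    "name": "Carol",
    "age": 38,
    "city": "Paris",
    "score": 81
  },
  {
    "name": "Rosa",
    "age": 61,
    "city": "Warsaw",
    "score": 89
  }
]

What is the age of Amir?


Looking up record where name = Amir
Record index: 1
Field 'age' = 61

ANSWER: 61


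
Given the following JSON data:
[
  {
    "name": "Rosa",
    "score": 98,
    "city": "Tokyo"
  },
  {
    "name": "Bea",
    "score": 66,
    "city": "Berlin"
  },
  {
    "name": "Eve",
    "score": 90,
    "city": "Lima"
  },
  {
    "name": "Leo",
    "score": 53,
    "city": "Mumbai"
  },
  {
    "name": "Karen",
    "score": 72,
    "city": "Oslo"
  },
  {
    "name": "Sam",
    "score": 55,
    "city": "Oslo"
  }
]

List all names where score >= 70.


Filtering records where score >= 70:
  Rosa (score=98) -> YES
  Bea (score=66) -> no
  Eve (score=90) -> YES
  Leo (score=53) -> no
  Karen (score=72) -> YES
  Sam (score=55) -> no


ANSWER: Rosa, Eve, Karen


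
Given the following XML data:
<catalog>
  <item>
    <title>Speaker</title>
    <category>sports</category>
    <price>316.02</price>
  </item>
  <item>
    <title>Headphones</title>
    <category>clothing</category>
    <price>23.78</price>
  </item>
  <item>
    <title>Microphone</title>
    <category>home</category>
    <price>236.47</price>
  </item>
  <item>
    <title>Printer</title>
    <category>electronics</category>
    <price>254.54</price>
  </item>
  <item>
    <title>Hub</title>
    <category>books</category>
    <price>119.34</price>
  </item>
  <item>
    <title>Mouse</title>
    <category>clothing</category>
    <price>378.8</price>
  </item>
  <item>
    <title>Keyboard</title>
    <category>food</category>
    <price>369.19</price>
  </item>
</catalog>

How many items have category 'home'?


Scanning <item> elements for <category>home</category>:
  Item 3: Microphone -> MATCH
Count: 1

ANSWER: 1


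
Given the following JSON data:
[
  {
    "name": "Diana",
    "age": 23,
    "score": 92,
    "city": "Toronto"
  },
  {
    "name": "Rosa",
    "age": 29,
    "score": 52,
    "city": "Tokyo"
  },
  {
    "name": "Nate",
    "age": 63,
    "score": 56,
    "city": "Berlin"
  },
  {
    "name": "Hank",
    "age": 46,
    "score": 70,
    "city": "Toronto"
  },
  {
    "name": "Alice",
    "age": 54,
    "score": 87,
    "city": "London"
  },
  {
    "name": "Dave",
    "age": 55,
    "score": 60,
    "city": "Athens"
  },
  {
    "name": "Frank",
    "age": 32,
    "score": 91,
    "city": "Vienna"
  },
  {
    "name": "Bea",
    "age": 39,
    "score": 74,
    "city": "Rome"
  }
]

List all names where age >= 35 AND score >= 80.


Checking both conditions:
  Diana (age=23, score=92) -> no
  Rosa (age=29, score=52) -> no
  Nate (age=63, score=56) -> no
  Hank (age=46, score=70) -> no
  Alice (age=54, score=87) -> YES
  Dave (age=55, score=60) -> no
  Frank (age=32, score=91) -> no
  Bea (age=39, score=74) -> no


ANSWER: Alice


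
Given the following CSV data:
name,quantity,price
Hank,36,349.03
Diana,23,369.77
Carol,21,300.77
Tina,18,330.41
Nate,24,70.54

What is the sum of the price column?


Values in 'price' column:
  Row 1: 349.03
  Row 2: 369.77
  Row 3: 300.77
  Row 4: 330.41
  Row 5: 70.54
Sum = 349.03 + 369.77 + 300.77 + 330.41 + 70.54 = 1420.52

ANSWER: 1420.52


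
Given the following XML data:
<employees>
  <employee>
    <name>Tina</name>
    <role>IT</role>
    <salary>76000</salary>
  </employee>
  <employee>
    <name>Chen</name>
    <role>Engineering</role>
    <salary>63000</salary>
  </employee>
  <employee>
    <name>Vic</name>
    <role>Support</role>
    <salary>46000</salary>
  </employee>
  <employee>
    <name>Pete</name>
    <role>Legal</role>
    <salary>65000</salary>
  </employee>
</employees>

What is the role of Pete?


Searching for <employee> with <name>Pete</name>
Found at position 4
<role>Legal</role>

ANSWER: Legal


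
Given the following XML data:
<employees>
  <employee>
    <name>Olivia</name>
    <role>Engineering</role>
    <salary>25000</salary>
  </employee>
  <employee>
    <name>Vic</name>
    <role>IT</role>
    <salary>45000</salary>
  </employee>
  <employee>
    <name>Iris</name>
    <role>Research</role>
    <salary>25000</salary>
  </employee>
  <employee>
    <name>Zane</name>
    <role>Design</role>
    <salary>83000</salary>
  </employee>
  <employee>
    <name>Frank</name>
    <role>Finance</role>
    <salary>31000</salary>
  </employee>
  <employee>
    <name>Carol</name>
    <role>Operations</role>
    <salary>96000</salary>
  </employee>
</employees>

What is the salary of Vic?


Searching for <employee> with <name>Vic</name>
Found at position 2
<salary>45000</salary>

ANSWER: 45000


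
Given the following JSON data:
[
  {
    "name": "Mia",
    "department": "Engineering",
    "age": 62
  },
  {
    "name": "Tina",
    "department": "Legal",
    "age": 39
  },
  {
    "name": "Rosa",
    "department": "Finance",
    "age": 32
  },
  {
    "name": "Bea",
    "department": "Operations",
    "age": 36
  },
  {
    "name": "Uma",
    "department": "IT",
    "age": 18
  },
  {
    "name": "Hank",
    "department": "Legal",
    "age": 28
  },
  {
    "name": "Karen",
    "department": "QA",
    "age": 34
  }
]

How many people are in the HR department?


Scanning records for department = HR
  No matches found
Count: 0

ANSWER: 0


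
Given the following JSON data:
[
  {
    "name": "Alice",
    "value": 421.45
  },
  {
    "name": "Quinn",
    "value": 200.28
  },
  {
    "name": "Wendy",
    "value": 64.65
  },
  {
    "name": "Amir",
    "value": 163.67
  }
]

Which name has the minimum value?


Comparing values:
  Alice: 421.45
  Quinn: 200.28
  Wendy: 64.65
  Amir: 163.67
Minimum: Wendy (64.65)

ANSWER: Wendy


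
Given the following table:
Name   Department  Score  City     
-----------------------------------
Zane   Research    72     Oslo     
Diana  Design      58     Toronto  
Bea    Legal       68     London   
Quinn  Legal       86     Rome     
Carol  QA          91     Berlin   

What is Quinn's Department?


Row 4: Quinn
Department = Legal

ANSWER: Legal


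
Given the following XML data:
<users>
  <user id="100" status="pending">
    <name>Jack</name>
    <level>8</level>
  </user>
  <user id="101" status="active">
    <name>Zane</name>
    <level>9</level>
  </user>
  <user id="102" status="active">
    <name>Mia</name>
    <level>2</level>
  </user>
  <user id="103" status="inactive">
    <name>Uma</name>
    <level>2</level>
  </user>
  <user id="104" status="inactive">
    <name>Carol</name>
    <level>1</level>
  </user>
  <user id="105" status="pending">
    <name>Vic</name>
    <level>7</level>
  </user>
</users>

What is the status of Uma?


Finding user with name = Uma
user id="103" status="inactive"

ANSWER: inactive


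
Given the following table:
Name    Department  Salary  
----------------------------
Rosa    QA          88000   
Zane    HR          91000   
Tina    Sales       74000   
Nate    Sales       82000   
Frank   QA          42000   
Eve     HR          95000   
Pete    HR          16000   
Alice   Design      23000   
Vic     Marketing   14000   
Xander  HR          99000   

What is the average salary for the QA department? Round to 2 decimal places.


QA department members:
  Rosa: 88000
  Frank: 42000
Sum = 130000
Count = 2
Average = 130000 / 2 = 65000.00

ANSWER: 65000.00


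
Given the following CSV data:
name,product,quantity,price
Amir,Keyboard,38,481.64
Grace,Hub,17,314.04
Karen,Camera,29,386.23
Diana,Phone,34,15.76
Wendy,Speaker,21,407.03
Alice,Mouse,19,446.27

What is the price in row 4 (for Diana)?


Row 4: Diana
Column 'price' = 15.76

ANSWER: 15.76


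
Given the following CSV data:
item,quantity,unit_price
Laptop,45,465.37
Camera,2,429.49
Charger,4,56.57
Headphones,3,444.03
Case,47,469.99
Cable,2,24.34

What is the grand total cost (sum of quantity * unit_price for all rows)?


Computing row totals:
  Laptop: 45 * 465.37 = 20941.65
  Camera: 2 * 429.49 = 858.98
  Charger: 4 * 56.57 = 226.28
  Headphones: 3 * 444.03 = 1332.09
  Case: 47 * 469.99 = 22089.53
  Cable: 2 * 24.34 = 48.68
Grand total = 20941.65 + 858.98 + 226.28 + 1332.09 + 22089.53 + 48.68 = 45497.21

ANSWER: 45497.21


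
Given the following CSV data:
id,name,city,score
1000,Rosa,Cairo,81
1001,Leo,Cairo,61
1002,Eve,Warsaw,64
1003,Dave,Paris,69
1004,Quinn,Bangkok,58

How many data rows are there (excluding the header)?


Counting rows (excluding header):
Header: id,name,city,score
Data rows: 5

ANSWER: 5


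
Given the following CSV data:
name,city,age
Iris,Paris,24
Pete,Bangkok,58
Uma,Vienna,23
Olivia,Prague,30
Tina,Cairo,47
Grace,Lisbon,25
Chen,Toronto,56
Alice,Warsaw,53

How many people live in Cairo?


Scanning city column for 'Cairo':
  Row 5: Tina -> MATCH
Total matches: 1

ANSWER: 1


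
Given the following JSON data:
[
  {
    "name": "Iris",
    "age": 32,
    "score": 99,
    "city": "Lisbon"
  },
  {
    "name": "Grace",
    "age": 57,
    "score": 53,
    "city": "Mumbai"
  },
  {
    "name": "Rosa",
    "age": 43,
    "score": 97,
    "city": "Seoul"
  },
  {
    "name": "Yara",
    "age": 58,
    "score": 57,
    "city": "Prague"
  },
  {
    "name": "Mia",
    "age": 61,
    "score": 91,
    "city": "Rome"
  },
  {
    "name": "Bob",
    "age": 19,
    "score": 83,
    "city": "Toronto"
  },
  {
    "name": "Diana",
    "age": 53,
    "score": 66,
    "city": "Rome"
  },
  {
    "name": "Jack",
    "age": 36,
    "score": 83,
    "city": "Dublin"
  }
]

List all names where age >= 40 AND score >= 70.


Checking both conditions:
  Iris (age=32, score=99) -> no
  Grace (age=57, score=53) -> no
  Rosa (age=43, score=97) -> YES
  Yara (age=58, score=57) -> no
  Mia (age=61, score=91) -> YES
  Bob (age=19, score=83) -> no
  Diana (age=53, score=66) -> no
  Jack (age=36, score=83) -> no


ANSWER: Rosa, Mia


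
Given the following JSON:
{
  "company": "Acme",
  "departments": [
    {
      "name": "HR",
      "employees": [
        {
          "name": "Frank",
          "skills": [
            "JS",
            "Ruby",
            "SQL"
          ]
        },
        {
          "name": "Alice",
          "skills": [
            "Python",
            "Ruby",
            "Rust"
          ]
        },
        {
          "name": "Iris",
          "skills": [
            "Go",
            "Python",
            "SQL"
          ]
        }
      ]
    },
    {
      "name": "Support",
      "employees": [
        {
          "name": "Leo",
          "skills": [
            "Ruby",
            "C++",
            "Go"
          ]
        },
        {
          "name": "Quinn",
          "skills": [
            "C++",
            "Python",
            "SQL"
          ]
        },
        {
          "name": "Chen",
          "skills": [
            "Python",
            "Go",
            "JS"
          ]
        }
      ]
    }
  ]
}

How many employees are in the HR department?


Path: departments[0].employees
Count: 3

ANSWER: 3


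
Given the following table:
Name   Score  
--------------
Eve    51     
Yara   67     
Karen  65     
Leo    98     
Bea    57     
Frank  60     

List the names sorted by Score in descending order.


Sorting by Score (descending):
  Leo: 98
  Yara: 67
  Karen: 65
  Frank: 60
  Bea: 57
  Eve: 51


ANSWER: Leo, Yara, Karen, Frank, Bea, Eve


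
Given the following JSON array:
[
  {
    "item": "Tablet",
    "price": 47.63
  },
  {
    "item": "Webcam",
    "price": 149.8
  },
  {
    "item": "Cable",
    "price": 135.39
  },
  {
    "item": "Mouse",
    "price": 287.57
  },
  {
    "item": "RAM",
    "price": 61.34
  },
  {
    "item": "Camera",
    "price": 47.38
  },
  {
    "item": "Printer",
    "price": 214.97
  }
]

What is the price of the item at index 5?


Array index 5 -> Camera
price = 47.38

ANSWER: 47.38


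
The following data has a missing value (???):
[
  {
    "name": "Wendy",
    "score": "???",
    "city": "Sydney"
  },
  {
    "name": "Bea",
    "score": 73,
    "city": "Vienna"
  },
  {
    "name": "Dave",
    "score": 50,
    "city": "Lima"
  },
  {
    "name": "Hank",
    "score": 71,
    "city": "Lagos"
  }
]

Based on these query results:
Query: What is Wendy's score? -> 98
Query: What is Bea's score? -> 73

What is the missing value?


The missing value is Wendy's score
From query: Wendy's score = 98

ANSWER: 98


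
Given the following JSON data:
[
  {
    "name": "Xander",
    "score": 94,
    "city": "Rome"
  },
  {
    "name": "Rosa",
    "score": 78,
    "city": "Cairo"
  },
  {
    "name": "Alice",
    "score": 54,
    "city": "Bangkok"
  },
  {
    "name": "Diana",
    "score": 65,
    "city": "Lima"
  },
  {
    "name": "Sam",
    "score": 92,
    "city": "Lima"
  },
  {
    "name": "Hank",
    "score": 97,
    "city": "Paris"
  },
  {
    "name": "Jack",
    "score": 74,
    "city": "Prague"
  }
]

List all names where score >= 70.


Filtering records where score >= 70:
  Xander (score=94) -> YES
  Rosa (score=78) -> YES
  Alice (score=54) -> no
  Diana (score=65) -> no
  Sam (score=92) -> YES
  Hank (score=97) -> YES
  Jack (score=74) -> YES


ANSWER: Xander, Rosa, Sam, Hank, Jack


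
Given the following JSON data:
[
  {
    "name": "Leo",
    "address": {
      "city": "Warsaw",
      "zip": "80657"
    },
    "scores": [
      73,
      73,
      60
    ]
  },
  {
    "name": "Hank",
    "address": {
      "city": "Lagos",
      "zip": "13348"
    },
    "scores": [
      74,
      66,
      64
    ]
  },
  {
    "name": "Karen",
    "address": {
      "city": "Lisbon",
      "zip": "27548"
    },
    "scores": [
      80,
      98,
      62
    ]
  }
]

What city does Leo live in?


Path: records[0].address.city
Value: Warsaw

ANSWER: Warsaw


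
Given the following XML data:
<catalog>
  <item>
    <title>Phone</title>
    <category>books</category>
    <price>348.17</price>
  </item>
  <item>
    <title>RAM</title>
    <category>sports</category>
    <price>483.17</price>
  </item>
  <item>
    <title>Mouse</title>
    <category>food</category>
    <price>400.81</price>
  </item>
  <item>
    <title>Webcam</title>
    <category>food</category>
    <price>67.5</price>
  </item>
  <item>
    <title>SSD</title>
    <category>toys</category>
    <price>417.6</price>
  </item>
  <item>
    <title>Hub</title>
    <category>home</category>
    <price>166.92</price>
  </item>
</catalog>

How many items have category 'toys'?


Scanning <item> elements for <category>toys</category>:
  Item 5: SSD -> MATCH
Count: 1

ANSWER: 1


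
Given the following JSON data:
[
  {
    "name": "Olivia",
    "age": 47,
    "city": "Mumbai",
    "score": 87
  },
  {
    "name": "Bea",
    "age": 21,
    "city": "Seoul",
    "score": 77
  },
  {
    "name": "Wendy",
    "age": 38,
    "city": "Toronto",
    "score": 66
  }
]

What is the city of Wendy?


Looking up record where name = Wendy
Record index: 2
Field 'city' = Toronto

ANSWER: Toronto


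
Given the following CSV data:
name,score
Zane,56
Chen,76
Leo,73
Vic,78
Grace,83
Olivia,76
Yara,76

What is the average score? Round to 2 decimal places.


Scores: 56, 76, 73, 78, 83, 76, 76
Sum = 518
Count = 7
Average = 518 / 7 = 74.00

ANSWER: 74.00


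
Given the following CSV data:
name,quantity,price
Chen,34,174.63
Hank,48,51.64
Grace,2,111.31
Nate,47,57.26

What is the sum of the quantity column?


Values in 'quantity' column:
  Row 1: 34
  Row 2: 48
  Row 3: 2
  Row 4: 47
Sum = 34 + 48 + 2 + 47 = 131

ANSWER: 131


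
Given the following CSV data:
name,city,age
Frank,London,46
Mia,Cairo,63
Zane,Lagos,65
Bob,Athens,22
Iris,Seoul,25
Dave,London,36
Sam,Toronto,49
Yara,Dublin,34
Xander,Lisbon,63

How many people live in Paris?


Scanning city column for 'Paris':
Total matches: 0

ANSWER: 0


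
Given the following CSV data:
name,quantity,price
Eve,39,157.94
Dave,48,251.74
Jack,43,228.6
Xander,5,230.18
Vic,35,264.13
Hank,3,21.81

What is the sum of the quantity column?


Values in 'quantity' column:
  Row 1: 39
  Row 2: 48
  Row 3: 43
  Row 4: 5
  Row 5: 35
  Row 6: 3
Sum = 39 + 48 + 43 + 5 + 35 + 3 = 173

ANSWER: 173


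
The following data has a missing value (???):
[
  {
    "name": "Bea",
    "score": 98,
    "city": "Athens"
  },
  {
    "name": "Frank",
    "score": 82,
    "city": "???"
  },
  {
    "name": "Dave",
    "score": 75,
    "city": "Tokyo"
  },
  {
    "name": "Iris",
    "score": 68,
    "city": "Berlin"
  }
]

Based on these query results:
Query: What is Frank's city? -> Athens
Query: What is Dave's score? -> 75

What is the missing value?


The missing value is Frank's city
From query: Frank's city = Athens

ANSWER: Athens


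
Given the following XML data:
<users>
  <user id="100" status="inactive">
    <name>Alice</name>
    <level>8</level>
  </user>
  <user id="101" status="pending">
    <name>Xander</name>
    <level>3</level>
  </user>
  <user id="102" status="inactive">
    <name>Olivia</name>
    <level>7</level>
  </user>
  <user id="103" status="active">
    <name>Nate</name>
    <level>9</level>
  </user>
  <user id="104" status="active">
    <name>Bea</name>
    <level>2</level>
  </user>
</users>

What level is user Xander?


Finding user: Xander
<level>3</level>

ANSWER: 3


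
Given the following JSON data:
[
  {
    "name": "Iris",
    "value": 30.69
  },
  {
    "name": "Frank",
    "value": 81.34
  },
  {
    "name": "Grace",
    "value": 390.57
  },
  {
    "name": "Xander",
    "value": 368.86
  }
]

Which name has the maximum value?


Comparing values:
  Iris: 30.69
  Frank: 81.34
  Grace: 390.57
  Xander: 368.86
Maximum: Grace (390.57)

ANSWER: Grace


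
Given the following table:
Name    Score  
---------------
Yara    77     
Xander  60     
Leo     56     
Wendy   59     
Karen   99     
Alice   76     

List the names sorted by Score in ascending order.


Sorting by Score (ascending):
  Leo: 56
  Wendy: 59
  Xander: 60
  Alice: 76
  Yara: 77
  Karen: 99


ANSWER: Leo, Wendy, Xander, Alice, Yara, Karen


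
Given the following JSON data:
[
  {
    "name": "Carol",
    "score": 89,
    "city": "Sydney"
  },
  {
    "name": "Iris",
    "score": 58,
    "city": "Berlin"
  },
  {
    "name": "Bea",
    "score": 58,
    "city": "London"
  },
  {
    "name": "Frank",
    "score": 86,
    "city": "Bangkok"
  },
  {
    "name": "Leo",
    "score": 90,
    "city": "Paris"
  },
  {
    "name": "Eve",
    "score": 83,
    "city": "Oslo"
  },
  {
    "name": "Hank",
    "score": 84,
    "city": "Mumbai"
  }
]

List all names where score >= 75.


Filtering records where score >= 75:
  Carol (score=89) -> YES
  Iris (score=58) -> no
  Bea (score=58) -> no
  Frank (score=86) -> YES
  Leo (score=90) -> YES
  Eve (score=83) -> YES
  Hank (score=84) -> YES


ANSWER: Carol, Frank, Leo, Eve, Hank


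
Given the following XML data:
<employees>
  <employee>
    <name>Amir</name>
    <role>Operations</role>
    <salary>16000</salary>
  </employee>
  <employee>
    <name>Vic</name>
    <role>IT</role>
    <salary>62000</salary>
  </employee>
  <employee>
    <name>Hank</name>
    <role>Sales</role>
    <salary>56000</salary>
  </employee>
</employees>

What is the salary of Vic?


Searching for <employee> with <name>Vic</name>
Found at position 2
<salary>62000</salary>

ANSWER: 62000


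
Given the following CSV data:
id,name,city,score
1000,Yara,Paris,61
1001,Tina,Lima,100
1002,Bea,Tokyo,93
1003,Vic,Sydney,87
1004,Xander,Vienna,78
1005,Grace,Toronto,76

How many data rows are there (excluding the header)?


Counting rows (excluding header):
Header: id,name,city,score
Data rows: 6

ANSWER: 6


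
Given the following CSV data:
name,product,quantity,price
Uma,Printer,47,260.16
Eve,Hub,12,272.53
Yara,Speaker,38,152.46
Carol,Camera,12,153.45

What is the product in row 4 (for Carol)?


Row 4: Carol
Column 'product' = Camera

ANSWER: Camera


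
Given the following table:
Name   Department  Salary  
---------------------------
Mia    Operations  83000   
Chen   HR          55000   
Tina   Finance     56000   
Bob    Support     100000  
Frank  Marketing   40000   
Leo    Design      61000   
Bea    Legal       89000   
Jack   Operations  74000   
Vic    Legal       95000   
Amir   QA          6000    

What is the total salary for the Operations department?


Operations department members:
  Mia: 83000
  Jack: 74000
Total = 83000 + 74000 = 157000

ANSWER: 157000


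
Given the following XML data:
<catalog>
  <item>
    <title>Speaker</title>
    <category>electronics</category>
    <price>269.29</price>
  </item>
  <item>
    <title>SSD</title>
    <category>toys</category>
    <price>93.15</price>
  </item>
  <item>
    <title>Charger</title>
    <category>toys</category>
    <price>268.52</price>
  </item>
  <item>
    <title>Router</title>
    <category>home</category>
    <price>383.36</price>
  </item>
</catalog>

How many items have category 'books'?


Scanning <item> elements for <category>books</category>:
Count: 0

ANSWER: 0


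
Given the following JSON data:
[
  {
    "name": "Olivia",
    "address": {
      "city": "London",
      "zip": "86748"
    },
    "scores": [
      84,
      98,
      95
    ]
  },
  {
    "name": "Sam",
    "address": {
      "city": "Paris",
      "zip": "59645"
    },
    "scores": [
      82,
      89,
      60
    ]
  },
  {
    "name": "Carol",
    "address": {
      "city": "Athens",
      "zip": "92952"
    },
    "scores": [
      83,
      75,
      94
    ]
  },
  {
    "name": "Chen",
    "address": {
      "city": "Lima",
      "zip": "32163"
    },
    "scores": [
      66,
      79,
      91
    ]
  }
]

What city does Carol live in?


Path: records[2].address.city
Value: Athens

ANSWER: Athens


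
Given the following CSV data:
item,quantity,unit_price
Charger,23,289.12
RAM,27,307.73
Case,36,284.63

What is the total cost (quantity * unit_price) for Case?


Row: Case
quantity = 36
unit_price = 284.63
total = 36 * 284.63 = 10246.68

ANSWER: 10246.68


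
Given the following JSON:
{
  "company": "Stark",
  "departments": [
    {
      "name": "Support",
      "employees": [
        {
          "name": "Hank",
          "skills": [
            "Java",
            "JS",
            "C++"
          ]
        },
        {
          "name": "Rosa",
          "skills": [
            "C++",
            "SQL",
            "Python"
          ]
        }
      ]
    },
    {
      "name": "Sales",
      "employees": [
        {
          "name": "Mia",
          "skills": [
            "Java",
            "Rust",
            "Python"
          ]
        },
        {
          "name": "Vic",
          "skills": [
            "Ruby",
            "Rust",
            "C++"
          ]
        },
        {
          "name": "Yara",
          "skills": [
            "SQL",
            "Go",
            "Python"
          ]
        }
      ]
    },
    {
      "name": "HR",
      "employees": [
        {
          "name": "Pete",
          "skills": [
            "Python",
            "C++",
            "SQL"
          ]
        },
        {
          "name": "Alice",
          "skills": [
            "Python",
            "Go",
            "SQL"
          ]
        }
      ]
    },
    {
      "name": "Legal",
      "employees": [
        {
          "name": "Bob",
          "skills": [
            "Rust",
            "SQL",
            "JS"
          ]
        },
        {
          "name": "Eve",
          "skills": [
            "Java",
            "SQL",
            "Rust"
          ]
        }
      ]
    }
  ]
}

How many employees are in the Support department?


Path: departments[0].employees
Count: 2

ANSWER: 2
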